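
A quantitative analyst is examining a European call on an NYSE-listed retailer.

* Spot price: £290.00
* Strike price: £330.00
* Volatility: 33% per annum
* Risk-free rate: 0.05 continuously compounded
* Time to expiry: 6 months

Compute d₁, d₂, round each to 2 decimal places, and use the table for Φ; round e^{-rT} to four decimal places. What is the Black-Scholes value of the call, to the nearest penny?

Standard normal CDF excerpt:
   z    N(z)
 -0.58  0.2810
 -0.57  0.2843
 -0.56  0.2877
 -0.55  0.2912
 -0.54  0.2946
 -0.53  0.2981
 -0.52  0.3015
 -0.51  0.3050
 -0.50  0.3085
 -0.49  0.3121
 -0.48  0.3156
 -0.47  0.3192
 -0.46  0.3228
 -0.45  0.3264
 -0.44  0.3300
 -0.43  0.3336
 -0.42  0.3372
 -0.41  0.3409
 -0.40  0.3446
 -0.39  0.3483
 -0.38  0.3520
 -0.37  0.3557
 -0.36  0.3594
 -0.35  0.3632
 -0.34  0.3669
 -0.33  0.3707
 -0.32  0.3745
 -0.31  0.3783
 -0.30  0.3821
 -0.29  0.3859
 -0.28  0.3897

£14.91

σ√T = 0.33·√0.5 = 0.2333
d₁ = [ln(290/330) + (0.05 + 0.33²/2)·0.5] / 0.2333 = [-0.1292 + 0.0522] / 0.2333 = -0.3299 ⇒ -0.33
d₂ = d₁ − σ√T = -0.3299 − 0.2333 = -0.5633 ⇒ -0.56
exp(−rT) = exp(−0.05·0.5) = 0.9753
C = 290·N(-0.33) − 330·0.9753·N(-0.56) = 290·0.3707 − 330·0.9753·0.2877 = 107.5030 − 92.5960 = 14.9070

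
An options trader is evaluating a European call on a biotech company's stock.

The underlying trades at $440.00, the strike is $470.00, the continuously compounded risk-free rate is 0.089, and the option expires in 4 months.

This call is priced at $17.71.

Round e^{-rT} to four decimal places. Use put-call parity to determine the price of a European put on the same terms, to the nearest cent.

e^(−rT) = e^(−0.089·0.3333) = 0.9708
Put-call parity: C − P = S − K·e^(−rT) = 440 − 470·0.9708 = 440 − 456.2760 = -16.2760
P = C − (C − P) = 17.71 − (-16.2760) = 33.9860

$33.99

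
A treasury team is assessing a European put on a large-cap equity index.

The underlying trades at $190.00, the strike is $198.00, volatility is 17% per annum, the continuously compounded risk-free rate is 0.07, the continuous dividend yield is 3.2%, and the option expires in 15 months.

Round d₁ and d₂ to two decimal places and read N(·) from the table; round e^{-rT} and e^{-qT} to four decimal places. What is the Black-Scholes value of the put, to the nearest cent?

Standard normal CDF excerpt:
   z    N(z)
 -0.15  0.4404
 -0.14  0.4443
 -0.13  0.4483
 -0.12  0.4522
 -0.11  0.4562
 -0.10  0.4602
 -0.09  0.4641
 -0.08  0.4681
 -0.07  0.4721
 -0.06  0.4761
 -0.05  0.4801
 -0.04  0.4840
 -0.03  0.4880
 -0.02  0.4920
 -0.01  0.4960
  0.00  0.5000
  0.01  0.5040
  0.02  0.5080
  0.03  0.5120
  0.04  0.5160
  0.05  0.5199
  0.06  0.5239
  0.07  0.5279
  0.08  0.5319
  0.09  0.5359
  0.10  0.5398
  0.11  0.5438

σ√T = 0.17 × 1.1180 = 0.1901
ln(S/K) + (r − q + σ²/2)T = ln(190/198) + (0.07 − 0.032 + 0.17²/2)·1.25 = -0.0412 + 0.0656 = 0.0243
d₁ = 0.0243 / 0.1901 = 0.1280 ≈ 0.13
d₂ = d₁ − σ√T = 0.1280 − 0.1901 = -0.0621 ≈ -0.06
exp(−qT) = exp(−0.032·1.25) = 0.9608;  exp(−rT) = exp(−0.07·1.25) = 0.9162
N(−d₂) = N(0.06) = 0.5239;  N(−d₁) = N(-0.13) = 0.4483
P = 198·0.9162·0.5239 − 190·0.9608·0.4483 = 95.0394 − 81.8381 = 13.2014

$13.20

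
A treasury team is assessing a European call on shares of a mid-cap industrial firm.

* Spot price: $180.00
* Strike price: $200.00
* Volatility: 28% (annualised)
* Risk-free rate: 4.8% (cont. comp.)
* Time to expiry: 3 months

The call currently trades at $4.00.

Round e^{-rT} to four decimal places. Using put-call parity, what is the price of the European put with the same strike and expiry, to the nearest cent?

exp(−rT) = exp(−0.048·0.25) = 0.9881
Put-call parity: C − P = S − K·e^(−rT) = 180 − 200·0.9881 = 180 − 197.6200 = -17.6200
P = C − (C − P) = 4.00 − (-17.6200) = 21.6200

$21.62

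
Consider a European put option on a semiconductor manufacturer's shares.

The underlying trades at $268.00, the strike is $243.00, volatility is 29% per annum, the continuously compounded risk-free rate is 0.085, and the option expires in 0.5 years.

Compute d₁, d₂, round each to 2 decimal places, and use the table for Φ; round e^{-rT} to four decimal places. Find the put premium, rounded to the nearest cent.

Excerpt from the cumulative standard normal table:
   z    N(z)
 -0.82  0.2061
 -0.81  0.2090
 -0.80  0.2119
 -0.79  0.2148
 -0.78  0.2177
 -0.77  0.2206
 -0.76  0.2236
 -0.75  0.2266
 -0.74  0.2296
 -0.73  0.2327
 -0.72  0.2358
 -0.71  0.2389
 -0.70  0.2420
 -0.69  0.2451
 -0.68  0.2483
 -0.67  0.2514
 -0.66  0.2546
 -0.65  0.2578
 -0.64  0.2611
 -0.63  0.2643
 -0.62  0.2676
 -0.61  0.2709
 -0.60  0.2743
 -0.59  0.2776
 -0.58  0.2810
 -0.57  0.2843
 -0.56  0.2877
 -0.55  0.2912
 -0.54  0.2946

$7.88

σ√T = 0.29·√0.5 = 0.2051
d₁ = [ln(268/243) + (0.085 + ½·0.29²)·0.5] / (σ√T) = (0.0979 + 0.0635) / 0.2051 = 0.7873 which rounds to 0.79
d₂ = 0.7873 − 0.2051 = 0.5823 which rounds to 0.58
e^(−rT) = e^(−0.085·0.5) = 0.9584
N(−d₂) = N(-0.58) = 0.2810;  N(−d₁) = N(-0.79) = 0.2148
P = 243·0.9584·0.2810 − 268·0.2148 = 65.4424 − 57.5664 = 7.8760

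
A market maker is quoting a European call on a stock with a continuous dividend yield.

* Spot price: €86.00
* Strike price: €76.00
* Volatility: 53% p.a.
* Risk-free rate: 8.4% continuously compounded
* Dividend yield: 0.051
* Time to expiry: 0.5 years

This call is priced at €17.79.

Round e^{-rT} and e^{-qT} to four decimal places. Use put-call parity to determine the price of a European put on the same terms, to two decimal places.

e^(−qT) = e^(−0.051·0.5) = 0.9748;  e^(−rT) = e^(−0.084·0.5) = 0.9589
Put-call parity: C − P = S·e^(−qT) − K·e^(−rT) = 86·0.9748 − 76·0.9589 = 83.8328 − 72.8764 = 10.9564
P = C − (C − P) = 17.79 − (10.9564) = 6.8336

€6.83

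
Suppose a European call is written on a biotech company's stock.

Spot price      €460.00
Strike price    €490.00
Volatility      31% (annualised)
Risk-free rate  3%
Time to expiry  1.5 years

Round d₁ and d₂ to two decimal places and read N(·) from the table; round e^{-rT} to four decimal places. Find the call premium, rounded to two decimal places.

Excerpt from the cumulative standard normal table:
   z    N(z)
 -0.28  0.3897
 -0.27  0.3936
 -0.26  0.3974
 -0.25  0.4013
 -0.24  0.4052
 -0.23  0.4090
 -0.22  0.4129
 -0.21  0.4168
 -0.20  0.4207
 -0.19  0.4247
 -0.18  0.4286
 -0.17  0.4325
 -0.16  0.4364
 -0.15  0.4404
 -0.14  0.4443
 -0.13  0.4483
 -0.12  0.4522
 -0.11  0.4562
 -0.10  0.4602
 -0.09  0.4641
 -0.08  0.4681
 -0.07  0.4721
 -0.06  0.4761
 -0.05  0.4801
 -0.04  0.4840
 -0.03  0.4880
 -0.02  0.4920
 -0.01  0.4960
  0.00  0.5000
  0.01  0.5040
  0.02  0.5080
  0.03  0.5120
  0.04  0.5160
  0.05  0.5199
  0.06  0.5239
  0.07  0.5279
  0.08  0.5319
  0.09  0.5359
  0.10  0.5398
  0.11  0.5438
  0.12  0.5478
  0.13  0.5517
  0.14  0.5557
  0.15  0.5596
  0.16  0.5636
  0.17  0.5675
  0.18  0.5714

σ√T = 0.31·√1.5 = 0.3797
d₁ = [ln(460/490) + (0.03 + 0.31²/2)·1.5] / 0.3797 = [-0.0632 + 0.1171] / 0.3797 = 0.1420 which rounds to 0.14
d₂ = d₁ − σ√T = 0.1420 − 0.3797 = -0.2377 which rounds to -0.24
exp(−rT) = exp(−0.03·1.5) = 0.9560
C = 460·N(0.14) − 490·0.9560·N(-0.24) = 460·0.5557 − 490·0.9560·0.4052 = 255.6220 − 189.8119 = 65.8101

€65.81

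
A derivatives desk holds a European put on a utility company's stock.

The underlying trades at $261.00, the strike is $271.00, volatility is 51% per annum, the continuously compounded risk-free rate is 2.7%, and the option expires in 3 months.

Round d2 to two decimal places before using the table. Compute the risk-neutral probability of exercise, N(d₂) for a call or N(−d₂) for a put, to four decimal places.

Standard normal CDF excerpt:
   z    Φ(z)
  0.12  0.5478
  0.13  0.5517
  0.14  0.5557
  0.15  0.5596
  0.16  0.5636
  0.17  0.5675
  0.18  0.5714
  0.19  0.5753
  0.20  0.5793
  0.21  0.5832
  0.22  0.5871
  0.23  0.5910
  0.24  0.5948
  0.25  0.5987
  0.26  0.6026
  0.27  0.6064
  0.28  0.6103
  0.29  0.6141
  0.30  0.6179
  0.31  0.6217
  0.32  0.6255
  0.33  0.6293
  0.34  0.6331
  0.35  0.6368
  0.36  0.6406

σ√T = 0.51 × 0.5000 = 0.2550
d₁ = [ln(261/271) + (0.027 + 0.51²/2)·0.25] / 0.2550 = [-0.0376 + 0.0393] / 0.2550 = 0.0065 ⇒ 0.01
d₂ = d₁ − σ√T = 0.0065 − 0.2550 = -0.2485 ⇒ -0.25
Risk-neutral Pr[S_T < K] = N(−d₂) = N(0.25) = 0.5987

0.5987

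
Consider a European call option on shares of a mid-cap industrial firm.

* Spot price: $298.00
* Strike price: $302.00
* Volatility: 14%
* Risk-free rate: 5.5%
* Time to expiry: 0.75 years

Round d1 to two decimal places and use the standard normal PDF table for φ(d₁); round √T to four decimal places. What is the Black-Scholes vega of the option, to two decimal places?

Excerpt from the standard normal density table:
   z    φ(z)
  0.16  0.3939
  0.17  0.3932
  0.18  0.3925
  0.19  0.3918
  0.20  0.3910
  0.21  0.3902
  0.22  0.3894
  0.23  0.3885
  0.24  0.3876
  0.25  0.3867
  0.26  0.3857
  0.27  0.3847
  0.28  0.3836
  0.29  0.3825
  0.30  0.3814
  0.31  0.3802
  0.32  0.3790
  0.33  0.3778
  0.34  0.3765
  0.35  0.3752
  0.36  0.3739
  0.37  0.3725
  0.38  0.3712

98.71

T = 0.75;  σ√T = 0.1212
d₁ = [ln(298/302) + (0.055 + ½·0.14²)·0.75] / (σ√T) = (-0.0133 + 0.0486) / 0.1212 = 0.2909 ⇒ 0.29
√T = √0.75 = 0.8660
φ(d₁) = φ(0.29) = 0.3825
vega = S·φ(d₁)·√T = 298·0.3825·0.8660 = 98.7110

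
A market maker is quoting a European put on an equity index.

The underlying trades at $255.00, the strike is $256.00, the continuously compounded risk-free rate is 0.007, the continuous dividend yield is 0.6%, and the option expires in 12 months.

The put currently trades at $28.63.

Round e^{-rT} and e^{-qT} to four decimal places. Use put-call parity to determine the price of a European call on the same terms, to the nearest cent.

e^(−qT) = e^(−0.006·1) = 0.9940;  e^(−rT) = e^(−0.007·1) = 0.9930
Put-call parity: C − P = S·e^(−qT) − K·e^(−rT) = 255·0.9940 − 256·0.9930 = 253.4700 − 254.2080 = -0.7380
C = P + (C − P) = 28.63 + (-0.7380) = 27.8920

$27.89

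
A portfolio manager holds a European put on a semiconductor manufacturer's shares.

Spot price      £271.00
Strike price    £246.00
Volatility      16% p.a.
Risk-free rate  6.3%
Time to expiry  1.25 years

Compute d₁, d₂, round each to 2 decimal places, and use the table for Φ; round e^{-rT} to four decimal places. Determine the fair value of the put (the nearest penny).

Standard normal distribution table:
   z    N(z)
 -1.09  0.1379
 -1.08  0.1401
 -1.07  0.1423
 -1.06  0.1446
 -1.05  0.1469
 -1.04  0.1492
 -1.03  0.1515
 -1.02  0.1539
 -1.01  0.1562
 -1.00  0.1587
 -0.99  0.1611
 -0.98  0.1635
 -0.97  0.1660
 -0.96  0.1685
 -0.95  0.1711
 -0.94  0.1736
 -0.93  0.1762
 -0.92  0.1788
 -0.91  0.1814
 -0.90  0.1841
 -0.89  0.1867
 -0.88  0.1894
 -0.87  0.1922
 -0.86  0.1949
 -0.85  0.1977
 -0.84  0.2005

£3.89

σ√T = 0.16 × 1.1180 = 0.1789
d₁ = [ln(271/246) + (0.063 + 0.16²/2)·1.25] / 0.1789 = [0.0968 + 0.0948] / 0.1789 = 1.0707 → 1.07
d₂ = d₁ − σ√T = 1.0707 − 0.1789 = 0.8918 → 0.89
exp(−rT) = exp(−0.063·1.25) = 0.9243
P = 246·0.9243·N(-0.89) − 271·N(-1.07) = 246·0.9243·0.1867 − 271·0.1423 = 42.4514 − 38.5633 = 3.8881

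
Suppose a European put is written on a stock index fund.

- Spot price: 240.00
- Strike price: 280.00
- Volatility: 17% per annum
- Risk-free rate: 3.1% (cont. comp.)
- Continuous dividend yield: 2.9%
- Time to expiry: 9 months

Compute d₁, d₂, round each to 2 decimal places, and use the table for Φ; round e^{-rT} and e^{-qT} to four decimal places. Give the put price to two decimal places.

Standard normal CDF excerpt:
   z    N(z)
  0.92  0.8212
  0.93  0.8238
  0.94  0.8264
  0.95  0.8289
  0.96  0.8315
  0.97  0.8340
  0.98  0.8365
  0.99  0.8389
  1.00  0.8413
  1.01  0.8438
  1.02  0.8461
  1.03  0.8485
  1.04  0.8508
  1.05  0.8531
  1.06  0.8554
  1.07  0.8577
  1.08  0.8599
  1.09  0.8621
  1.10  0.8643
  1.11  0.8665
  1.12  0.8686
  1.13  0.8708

41.77

σ√T = 0.17 × 0.8660 = 0.1472
d₁ = [ln(240/280) + (0.031 − 0.029 + 0.17²/2)·0.75] / 0.1472 = [-0.1542 + 0.0123] / 0.1472 = -0.9632 ≈ -0.96
d₂ = d₁ − σ√T = -0.9632 − 0.1472 = -1.1105 ≈ -1.11
e^(−qT) = e^(−0.029·0.75) = 0.9785;  e^(−rT) = e^(−0.031·0.75) = 0.9770
P = 280·0.9770·N(1.11) − 240·0.9785·N(0.96) = 280·0.9770·0.8665 − 240·0.9785·0.8315 = 237.0397 − 195.2695 = 41.7703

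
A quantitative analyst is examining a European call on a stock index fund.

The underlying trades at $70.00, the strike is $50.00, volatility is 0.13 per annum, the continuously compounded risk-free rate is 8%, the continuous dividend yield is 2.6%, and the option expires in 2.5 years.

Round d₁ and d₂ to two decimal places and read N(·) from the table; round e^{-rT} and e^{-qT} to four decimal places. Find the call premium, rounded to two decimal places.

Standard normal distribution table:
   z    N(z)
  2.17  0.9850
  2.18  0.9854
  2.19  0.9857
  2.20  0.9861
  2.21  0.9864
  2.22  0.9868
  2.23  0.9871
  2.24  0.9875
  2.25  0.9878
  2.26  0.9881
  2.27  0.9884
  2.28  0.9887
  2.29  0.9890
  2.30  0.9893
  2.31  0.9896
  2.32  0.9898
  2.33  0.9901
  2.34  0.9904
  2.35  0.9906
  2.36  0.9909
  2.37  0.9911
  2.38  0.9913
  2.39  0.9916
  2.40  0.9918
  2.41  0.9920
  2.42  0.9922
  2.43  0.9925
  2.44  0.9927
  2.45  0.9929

$24.71

σ√T = 0.13·√2.5 = 0.2055
d₁ = [ln(70/50) + (0.08 − 0.026 + 0.13²/2)·2.5] / 0.2055 = [0.3365 + 0.1561] / 0.2055 = 2.3965 which rounds to 2.40
d₂ = d₁ − σ√T = 2.3965 − 0.2055 = 2.1910 which rounds to 2.19
e^(−qT) = e^(−0.026·2.5) = 0.9371;  e^(−rT) = e^(−0.08·2.5) = 0.8187
N(d₁) = N(2.40) = 0.9918;  N(d₂) = N(2.19) = 0.9857
C = 70·0.9371·0.9918 − 50·0.8187·0.9857 = 65.0591 − 40.3496 = 24.7095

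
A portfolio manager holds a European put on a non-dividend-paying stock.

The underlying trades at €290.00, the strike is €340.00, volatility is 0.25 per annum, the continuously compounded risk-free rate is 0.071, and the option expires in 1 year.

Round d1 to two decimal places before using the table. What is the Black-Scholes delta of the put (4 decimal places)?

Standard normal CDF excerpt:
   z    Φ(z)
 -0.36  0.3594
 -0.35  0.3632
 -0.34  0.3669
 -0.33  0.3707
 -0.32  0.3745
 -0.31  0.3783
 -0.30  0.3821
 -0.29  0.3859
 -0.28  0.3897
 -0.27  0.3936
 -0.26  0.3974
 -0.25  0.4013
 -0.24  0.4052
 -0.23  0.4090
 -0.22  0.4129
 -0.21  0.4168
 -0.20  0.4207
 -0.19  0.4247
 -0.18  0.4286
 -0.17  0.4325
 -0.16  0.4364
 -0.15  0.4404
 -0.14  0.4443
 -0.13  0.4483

-0.5910

T = 1;  σ√T = 0.2500
d₁ = [ln(290/340) + (0.071 + 0.25²/2)·1] / 0.2500 = [-0.1591 + 0.1022] / 0.2500 = -0.2273 which rounds to -0.23
N(d₁) = N(-0.23) = 0.4090
Δ_put = N(d₁) − 1 = 0.4090 − 1 = -0.5910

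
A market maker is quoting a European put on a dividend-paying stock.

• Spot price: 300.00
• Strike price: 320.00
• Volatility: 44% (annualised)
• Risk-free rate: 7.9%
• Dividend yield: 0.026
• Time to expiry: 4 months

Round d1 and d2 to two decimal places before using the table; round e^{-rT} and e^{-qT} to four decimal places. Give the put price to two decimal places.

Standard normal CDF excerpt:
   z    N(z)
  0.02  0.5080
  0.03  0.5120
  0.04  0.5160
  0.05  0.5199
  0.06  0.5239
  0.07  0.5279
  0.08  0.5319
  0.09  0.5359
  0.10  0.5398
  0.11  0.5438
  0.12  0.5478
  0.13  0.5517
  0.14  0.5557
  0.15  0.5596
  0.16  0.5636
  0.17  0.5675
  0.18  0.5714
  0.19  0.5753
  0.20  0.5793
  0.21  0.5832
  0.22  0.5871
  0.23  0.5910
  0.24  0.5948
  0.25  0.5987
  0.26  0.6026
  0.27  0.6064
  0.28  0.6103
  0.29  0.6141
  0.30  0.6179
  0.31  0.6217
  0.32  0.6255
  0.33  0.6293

37.95

T = 0.3333;  σ√T = 0.2540
ln(S/K) + (r − q + σ²/2)T = ln(300/320) + (0.079 − 0.026 + 0.44²/2)·0.3333 = -0.0645 + 0.0499 = -0.0146
d₁ = -0.0146 / 0.2540 = -0.0575 ≈ -0.06
d₂ = d₁ − σ√T = -0.0575 − 0.2540 = -0.3115 ≈ -0.31
e^(−qT) = e^(−0.026·0.3333) = 0.9914;  e^(−rT) = e^(−0.079·0.3333) = 0.9740
N(−d₂) = N(0.31) = 0.6217;  N(−d₁) = N(0.06) = 0.5239
P = 320·0.9740·0.6217 − 300·0.9914·0.5239 = 193.7715 − 155.8183 = 37.9531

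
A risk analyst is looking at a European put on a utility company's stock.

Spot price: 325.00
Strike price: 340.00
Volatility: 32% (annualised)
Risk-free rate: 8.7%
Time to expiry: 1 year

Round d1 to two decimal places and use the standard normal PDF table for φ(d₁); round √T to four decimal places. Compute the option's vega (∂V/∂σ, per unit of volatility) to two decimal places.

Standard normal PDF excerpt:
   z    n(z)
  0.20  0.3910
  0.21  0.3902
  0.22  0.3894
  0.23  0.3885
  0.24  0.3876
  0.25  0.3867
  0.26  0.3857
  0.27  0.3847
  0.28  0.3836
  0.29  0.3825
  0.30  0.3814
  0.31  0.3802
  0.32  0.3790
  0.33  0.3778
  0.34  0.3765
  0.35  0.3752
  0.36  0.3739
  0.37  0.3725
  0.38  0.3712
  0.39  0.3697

T = 1;  σ√T = 0.3200
d₁ = [ln(325/340) + (0.087 + 0.32²/2)·1] / 0.3200 = [-0.0451 + 0.1382] / 0.3200 = 0.2909 which rounds to 0.29
√T = √1 = 1.0000
φ(d₁) = φ(0.29) = 0.3825
vega = S·φ(d₁)·√T = 325·0.3825·1.0000 = 124.3125
(Vega is the same for a European call and put with the same parameters.)

124.31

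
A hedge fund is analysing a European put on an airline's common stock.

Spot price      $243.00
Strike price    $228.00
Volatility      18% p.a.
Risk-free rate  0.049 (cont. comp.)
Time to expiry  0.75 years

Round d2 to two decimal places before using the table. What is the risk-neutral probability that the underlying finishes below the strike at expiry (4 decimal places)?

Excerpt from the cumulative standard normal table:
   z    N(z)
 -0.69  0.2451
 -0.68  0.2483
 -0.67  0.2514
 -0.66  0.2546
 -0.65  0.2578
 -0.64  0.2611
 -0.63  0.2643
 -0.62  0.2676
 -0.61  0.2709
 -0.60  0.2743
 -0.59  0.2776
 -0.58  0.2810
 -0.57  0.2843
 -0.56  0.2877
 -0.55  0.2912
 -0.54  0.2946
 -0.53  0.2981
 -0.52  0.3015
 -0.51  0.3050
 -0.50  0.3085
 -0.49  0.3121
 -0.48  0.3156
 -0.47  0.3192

0.2843

σ√T = 0.18·√0.75 = 0.1559
d₁ = [ln(243/228) + (0.049 + ½·0.18²)·0.75] / (σ√T) = (0.0637 + 0.0489) / 0.1559 = 0.7224 ≈ 0.72
d₂ = 0.7224 − 0.1559 = 0.5665 ≈ 0.57
Risk-neutral Pr[S_T < K] = N(−d₂) = N(-0.57) = 0.2843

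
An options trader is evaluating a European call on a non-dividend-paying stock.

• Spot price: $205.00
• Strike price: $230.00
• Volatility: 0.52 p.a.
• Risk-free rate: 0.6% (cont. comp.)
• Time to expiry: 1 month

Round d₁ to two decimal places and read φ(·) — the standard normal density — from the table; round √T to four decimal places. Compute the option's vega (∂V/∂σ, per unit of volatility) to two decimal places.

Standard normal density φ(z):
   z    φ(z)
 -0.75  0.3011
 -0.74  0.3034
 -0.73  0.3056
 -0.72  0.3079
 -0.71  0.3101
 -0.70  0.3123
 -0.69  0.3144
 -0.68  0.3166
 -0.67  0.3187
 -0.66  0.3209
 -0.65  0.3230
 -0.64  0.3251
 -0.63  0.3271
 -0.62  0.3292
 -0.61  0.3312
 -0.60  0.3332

σ√T = 0.52·√0.08333 = 0.1501
ln(S/K) + (r + σ²/2)T = ln(205/230) + (0.006 + 0.52²/2)·0.08333 = -0.1151 + 0.0118 = -0.1033
d₁ = -0.1033 / 0.1501 = -0.6882 which rounds to -0.69
√T = √0.08333 = 0.2887
φ(d₁) = φ(-0.69) = 0.3144
vega = S·φ(d₁)·√T = 205·0.3144·0.2887 = 18.6073

18.61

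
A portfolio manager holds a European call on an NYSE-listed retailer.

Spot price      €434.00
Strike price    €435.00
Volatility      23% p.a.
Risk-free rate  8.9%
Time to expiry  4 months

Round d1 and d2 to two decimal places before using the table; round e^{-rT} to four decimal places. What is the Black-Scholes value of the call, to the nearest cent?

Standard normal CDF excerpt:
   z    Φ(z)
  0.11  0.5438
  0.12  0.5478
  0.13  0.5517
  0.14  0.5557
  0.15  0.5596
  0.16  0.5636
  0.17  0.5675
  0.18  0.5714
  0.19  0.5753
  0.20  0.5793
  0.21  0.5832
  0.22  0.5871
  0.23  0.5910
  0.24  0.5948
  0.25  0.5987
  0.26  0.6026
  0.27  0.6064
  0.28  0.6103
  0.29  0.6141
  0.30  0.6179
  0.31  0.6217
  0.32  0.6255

€28.51

σ√T = 0.23 × 0.5774 = 0.1328
ln(S/K) + (r + σ²/2)T = ln(434/435) + (0.089 + 0.23²/2)·0.3333 = -0.0023 + 0.0385 = 0.0362
d₁ = 0.0362 / 0.1328 = 0.2725 which rounds to 0.27
d₂ = d₁ − σ√T = 0.2725 − 0.1328 = 0.1397 which rounds to 0.14
e^(−rT) = e^(−0.089·0.3333) = 0.9708
N(d₁) = N(0.27) = 0.6064;  N(d₂) = N(0.14) = 0.5557
C = 434·0.6064 − 435·0.9708·0.5557 = 263.1776 − 234.6710 = 28.5066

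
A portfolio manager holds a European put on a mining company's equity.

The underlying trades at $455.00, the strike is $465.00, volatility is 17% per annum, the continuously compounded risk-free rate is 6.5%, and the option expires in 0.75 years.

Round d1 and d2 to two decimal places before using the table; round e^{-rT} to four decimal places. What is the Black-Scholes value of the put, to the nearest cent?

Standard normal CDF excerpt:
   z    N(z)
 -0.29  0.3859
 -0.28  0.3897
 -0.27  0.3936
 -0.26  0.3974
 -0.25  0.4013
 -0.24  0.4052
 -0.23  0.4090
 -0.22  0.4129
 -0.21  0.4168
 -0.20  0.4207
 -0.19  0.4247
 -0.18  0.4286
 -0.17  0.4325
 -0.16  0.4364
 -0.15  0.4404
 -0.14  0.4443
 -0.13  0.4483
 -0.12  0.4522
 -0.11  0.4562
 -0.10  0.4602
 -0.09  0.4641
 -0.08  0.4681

$21.22

σ√T = 0.17·√0.75 = 0.1472
d₁ = [ln(455/465) + (0.065 + ½·0.17²)·0.75] / (σ√T) = (-0.0217 + 0.0596) / 0.1472 = 0.2571 → 0.26
d₂ = 0.2571 − 0.1472 = 0.1098 → 0.11
exp(−rT) = exp(−0.065·0.75) = 0.9524
N(−d₂) = N(-0.11) = 0.4562;  N(−d₁) = N(-0.26) = 0.3974
P = 465·0.9524·0.4562 − 455·0.3974 = 202.0355 − 180.8170 = 21.2185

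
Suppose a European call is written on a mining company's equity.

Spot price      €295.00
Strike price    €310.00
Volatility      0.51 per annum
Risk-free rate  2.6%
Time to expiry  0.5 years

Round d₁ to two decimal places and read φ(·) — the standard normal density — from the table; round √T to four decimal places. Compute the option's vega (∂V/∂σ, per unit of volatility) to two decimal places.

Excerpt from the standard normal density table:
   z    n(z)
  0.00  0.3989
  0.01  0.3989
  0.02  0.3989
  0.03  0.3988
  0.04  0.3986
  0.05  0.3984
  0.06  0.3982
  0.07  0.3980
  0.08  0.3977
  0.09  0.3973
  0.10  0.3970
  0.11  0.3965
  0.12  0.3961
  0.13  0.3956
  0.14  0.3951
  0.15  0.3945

82.96

σ√T = 0.51·√0.5 = 0.3606
d₁ = [ln(295/310) + (0.026 + 0.51²/2)·0.5] / 0.3606 = [-0.0496 + 0.0780] / 0.3606 = 0.0788 which rounds to 0.08
√T = √0.5 = 0.7071
φ(d₁) = φ(0.08) = 0.3977
vega = S·φ(d₁)·√T = 295·0.3977·0.7071 = 82.9580
(Vega is the same for a European call and put with the same parameters.)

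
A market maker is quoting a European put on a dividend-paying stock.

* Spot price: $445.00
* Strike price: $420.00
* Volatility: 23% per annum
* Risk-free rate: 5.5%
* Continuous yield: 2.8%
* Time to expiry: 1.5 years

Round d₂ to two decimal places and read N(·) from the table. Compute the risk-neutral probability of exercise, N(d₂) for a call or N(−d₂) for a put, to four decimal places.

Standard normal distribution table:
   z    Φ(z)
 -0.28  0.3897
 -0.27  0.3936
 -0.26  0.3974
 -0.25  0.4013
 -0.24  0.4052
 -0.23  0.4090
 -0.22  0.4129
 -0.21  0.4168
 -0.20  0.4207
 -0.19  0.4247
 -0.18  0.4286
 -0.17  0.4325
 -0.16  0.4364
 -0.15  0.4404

0.4168

σ√T = 0.23·√1.5 = 0.2817
ln(S/K) + (r − q + σ²/2)T = ln(445/420) + (0.055 − 0.028 + 0.23²/2)·1.5 = 0.0578 + 0.0802 = 0.1380
d₁ = 0.1380 / 0.2817 = 0.4899 ⇒ 0.49
d₂ = d₁ − σ√T = 0.4899 − 0.2817 = 0.2082 ⇒ 0.21
Pr(exercise) under Q = N(−d₂) = N(-0.21) = 0.4168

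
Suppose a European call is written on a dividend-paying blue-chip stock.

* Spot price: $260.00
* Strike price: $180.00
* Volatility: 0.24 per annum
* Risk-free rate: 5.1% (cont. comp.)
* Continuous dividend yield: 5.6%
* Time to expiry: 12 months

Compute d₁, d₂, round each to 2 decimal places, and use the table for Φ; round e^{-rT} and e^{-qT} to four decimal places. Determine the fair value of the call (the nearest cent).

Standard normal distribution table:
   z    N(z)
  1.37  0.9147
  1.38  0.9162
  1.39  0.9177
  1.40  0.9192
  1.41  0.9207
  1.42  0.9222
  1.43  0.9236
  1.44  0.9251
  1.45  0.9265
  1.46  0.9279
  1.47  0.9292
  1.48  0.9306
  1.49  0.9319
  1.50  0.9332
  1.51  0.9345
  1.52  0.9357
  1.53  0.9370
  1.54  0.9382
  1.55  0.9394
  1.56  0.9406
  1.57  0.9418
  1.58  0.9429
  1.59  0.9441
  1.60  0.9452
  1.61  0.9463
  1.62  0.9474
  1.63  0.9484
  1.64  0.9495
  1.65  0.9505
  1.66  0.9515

σ√T = 0.24 × 1.0000 = 0.2400
d₁ = [ln(260/180) + (0.051 − 0.056 + 0.24²/2)·1] / 0.2400 = [0.3677 + 0.0238] / 0.2400 = 1.6314 → 1.63
d₂ = d₁ − σ√T = 1.6314 − 0.2400 = 1.3914 → 1.39
e^(−qT) = e^(−0.056·1) = 0.9455;  e^(−rT) = e^(−0.051·1) = 0.9503
N(d₁) = N(1.63) = 0.9484;  N(d₂) = N(1.39) = 0.9177
C = 260·0.9455·0.9484 − 180·0.9503·0.9177 = 233.1452 − 156.9763 = 76.1689

$76.17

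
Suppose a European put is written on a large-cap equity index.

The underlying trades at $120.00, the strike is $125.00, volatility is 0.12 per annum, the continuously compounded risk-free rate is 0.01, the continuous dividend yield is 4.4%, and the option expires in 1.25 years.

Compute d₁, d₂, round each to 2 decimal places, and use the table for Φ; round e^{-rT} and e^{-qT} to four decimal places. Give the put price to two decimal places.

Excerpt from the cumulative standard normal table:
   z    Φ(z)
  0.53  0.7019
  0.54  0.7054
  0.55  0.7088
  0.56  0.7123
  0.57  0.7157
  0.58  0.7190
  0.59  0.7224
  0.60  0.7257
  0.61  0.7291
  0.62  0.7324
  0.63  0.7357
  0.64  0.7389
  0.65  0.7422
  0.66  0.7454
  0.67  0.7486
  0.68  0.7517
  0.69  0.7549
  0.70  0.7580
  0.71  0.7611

σ√T = 0.12 × 1.1180 = 0.1342
d₁ = [ln(120/125) + (0.01 − 0.044 + 0.12²/2)·1.25] / 0.1342 = [-0.0408 − 0.0335] / 0.1342 = -0.5540 → -0.55
d₂ = d₁ − σ√T = -0.5540 − 0.1342 = -0.6881 → -0.69
exp(−qT) = exp(−0.044·1.25) = 0.9465;  exp(−rT) = exp(−0.01·1.25) = 0.9876
N(−d₂) = N(0.69) = 0.7549;  N(−d₁) = N(0.55) = 0.7088
P = 125·0.9876·0.7549 − 120·0.9465·0.7088 = 93.1924 − 80.5055 = 12.6869

$12.69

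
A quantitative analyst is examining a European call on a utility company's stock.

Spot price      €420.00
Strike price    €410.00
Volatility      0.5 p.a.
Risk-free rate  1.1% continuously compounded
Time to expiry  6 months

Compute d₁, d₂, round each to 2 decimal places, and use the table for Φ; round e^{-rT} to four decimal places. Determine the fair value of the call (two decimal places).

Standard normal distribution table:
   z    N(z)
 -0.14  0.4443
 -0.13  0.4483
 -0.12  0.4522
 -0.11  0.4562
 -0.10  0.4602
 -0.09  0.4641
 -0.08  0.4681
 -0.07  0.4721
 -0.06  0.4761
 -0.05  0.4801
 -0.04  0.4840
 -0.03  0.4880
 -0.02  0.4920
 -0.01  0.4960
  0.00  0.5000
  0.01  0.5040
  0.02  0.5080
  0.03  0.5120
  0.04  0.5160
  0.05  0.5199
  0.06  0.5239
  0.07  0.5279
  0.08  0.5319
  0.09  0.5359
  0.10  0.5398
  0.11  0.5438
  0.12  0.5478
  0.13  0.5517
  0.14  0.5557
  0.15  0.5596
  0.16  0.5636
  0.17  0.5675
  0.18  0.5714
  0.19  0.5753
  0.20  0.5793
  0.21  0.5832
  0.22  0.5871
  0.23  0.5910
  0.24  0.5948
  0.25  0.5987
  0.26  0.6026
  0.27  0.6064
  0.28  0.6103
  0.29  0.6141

σ√T = 0.5·√0.5 = 0.3536
d₁ = [ln(420/410) + (0.011 + 0.5²/2)·0.5] / 0.3536 = [0.0241 + 0.0680] / 0.3536 = 0.2605 → 0.26
d₂ = d₁ − σ√T = 0.2605 − 0.3536 = -0.0931 → -0.09
exp(−rT) = exp(−0.011·0.5) = 0.9945
C = 420·N(0.26) − 410·0.9945·N(-0.09) = 420·0.6026 − 410·0.9945·0.4641 = 253.0920 − 189.2345 = 63.8575

€63.86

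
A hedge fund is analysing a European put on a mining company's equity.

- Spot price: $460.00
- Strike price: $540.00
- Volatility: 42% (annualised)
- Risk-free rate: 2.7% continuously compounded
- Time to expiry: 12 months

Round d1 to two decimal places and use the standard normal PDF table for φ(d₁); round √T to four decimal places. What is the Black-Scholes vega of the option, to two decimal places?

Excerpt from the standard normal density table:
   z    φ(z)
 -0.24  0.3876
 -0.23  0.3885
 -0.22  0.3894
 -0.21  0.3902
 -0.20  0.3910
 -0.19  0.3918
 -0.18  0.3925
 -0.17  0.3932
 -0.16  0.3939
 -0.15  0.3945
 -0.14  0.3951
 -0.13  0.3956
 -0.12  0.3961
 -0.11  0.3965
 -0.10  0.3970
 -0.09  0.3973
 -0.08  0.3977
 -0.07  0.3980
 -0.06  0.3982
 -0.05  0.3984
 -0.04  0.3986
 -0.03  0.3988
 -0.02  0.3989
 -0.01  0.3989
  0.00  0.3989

σ√T = 0.42 × 1.0000 = 0.4200
d₁ = [ln(460/540) + (0.027 + 0.42²/2)·1] / 0.4200 = [-0.1603 + 0.1152] / 0.4200 = -0.1075 ⇒ -0.11
√T = √1 = 1.0000
φ(d₁) = φ(-0.11) = 0.3965
vega = S·φ(d₁)·√T = 460·0.3965·1.0000 = 182.3900

182.39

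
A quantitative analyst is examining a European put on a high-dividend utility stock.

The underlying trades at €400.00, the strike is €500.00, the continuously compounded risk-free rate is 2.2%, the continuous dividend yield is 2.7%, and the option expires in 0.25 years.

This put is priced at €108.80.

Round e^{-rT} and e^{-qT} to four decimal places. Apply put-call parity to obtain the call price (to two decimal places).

exp(−qT) = exp(−0.027·0.25) = 0.9933;  exp(−rT) = exp(−0.022·0.25) = 0.9945
Put-call parity: C − P = S·e^(−qT) − K·e^(−rT) = 400·0.9933 − 500·0.9945 = 397.3200 − 497.2500 = -99.9300
C = P + (C − P) = 108.80 + (-99.9300) = 8.8700

€8.87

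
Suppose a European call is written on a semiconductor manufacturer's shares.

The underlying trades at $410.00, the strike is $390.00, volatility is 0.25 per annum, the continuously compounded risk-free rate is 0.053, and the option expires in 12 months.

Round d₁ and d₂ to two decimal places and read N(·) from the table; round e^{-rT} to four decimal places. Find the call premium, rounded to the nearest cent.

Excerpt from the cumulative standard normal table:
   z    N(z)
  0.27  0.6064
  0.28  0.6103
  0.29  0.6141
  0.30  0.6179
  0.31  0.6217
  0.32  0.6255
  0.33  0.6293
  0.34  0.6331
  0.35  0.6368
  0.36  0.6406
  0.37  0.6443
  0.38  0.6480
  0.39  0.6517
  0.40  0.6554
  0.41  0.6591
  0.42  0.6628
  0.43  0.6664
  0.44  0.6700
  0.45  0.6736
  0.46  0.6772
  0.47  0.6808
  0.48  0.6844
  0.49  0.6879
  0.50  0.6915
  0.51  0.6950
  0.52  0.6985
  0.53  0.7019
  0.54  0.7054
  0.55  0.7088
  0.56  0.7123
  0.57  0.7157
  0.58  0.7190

σ√T = 0.25 × 1.0000 = 0.2500
ln(S/K) + (r + σ²/2)T = ln(410/390) + (0.053 + 0.25²/2)·1 = 0.0500 + 0.0842 = 0.1343
d₁ = 0.1343 / 0.2500 = 0.5370 which rounds to 0.54
d₂ = d₁ − σ√T = 0.5370 − 0.2500 = 0.2870 which rounds to 0.29
e^(−rT) = e^(−0.053·1) = 0.9484
C = 410·N(0.54) − 390·0.9484·N(0.29) = 410·0.7054 − 390·0.9484·0.6141 = 289.2140 − 227.1409 = 62.0731

$62.07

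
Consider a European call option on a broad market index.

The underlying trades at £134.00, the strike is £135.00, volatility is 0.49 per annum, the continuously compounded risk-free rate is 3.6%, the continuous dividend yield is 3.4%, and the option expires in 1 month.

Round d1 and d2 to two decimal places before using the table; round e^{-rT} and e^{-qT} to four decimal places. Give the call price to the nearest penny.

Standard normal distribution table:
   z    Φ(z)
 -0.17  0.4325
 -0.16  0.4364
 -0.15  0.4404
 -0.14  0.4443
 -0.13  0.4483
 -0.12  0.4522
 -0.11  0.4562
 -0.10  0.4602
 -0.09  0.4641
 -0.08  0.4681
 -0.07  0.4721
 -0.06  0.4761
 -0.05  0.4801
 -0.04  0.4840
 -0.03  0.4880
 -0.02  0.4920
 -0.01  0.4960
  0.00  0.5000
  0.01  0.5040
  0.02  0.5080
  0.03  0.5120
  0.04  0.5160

£7.02

σ√T = 0.49·√0.08333 = 0.1415
d₁ = [ln(134/135) + (0.036 − 0.034 + 0.49²/2)·0.08333] / 0.1415 = [-0.0074 + 0.0102] / 0.1415 = 0.0193 which rounds to 0.02
d₂ = d₁ − σ√T = 0.0193 − 0.1415 = -0.1221 which rounds to -0.12
exp(−qT) = exp(−0.034·0.08333) = 0.9972;  exp(−rT) = exp(−0.036·0.08333) = 0.9970
N(d₁) = N(0.02) = 0.5080;  N(d₂) = N(-0.12) = 0.4522
C = 134·0.9972·0.5080 − 135·0.9970·0.4522 = 67.8814 − 60.8639 = 7.0175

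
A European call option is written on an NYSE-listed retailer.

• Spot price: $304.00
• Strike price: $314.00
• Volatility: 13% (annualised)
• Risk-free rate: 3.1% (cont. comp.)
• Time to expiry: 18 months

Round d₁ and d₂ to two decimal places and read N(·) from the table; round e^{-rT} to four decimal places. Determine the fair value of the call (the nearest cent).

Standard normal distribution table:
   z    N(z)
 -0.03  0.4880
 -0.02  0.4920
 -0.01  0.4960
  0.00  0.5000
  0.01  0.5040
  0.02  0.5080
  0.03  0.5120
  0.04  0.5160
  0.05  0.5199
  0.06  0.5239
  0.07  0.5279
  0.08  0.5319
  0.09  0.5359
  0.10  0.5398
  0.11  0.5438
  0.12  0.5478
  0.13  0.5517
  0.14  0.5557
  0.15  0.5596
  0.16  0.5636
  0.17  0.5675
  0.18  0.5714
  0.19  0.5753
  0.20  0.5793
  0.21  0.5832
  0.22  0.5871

$21.45

σ√T = 0.13 × 1.2247 = 0.1592
d₁ = [ln(304/314) + (0.031 + ½·0.13²)·1.5] / (σ√T) = (-0.0324 + 0.0592) / 0.1592 = 0.1684 which rounds to 0.17
d₂ = 0.1684 − 0.1592 = 0.0092 which rounds to 0.01
e^(−rT) = e^(−0.031·1.5) = 0.9546
N(d₁) = N(0.17) = 0.5675;  N(d₂) = N(0.01) = 0.5040
C = 304·0.5675 − 314·0.9546·0.5040 = 172.5200 − 151.0712 = 21.4488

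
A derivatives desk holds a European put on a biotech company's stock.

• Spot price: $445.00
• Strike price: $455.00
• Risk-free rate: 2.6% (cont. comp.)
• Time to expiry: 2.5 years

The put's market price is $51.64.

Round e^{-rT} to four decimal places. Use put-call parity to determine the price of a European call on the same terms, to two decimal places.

exp(−rT) = exp(−0.026·2.5) = 0.9371
Put-call parity: C − P = S − K·e^(−rT) = 445 − 455·0.9371 = 445 − 426.3805 = 18.6195
C = P + (C − P) = 51.64 + (18.6195) = 70.2595

$70.26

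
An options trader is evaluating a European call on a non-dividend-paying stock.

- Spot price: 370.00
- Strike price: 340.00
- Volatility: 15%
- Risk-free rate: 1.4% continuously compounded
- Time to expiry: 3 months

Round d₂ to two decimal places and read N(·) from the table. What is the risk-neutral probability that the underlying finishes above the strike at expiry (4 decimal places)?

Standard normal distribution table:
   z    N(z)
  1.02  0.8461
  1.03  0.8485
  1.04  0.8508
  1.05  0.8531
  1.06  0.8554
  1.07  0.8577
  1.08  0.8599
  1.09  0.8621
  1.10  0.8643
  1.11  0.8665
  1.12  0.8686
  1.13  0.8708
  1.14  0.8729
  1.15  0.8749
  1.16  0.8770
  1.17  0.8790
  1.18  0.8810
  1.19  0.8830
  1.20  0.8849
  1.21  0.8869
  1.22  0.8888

0.8729

T = 0.25;  σ√T = 0.0750
ln(S/K) + (r + σ²/2)T = ln(370/340) + (0.014 + 0.15²/2)·0.25 = 0.0846 + 0.0063 = 0.0909
d₁ = 0.0909 / 0.0750 = 1.2116 ⇒ 1.21
d₂ = d₁ − σ√T = 1.2116 − 0.0750 = 1.1366 ⇒ 1.14
Pr(exercise) under Q = N(d₂) = 0.8729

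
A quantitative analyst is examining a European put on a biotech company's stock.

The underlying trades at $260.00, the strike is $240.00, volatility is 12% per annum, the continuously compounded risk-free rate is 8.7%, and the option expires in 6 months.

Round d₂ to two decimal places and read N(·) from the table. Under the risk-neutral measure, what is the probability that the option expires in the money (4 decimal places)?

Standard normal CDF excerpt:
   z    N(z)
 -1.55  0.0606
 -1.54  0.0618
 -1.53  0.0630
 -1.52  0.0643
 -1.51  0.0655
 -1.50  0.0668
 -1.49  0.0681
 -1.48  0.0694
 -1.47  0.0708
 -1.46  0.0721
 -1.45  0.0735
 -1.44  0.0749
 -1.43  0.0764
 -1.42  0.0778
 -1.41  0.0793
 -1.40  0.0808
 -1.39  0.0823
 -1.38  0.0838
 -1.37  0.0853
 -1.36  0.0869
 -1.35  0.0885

T = 0.5;  σ√T = 0.0849
ln(S/K) + (r + σ²/2)T = ln(260/240) + (0.087 + 0.12²/2)·0.5 = 0.0800 + 0.0471 = 0.1271
d₁ = 0.1271 / 0.0849 = 1.4984 → 1.50
d₂ = d₁ − σ√T = 1.4984 − 0.0849 = 1.4135 → 1.41
Risk-neutral Pr[S_T < K] = N(−d₂) = N(-1.41) = 0.0793

0.0793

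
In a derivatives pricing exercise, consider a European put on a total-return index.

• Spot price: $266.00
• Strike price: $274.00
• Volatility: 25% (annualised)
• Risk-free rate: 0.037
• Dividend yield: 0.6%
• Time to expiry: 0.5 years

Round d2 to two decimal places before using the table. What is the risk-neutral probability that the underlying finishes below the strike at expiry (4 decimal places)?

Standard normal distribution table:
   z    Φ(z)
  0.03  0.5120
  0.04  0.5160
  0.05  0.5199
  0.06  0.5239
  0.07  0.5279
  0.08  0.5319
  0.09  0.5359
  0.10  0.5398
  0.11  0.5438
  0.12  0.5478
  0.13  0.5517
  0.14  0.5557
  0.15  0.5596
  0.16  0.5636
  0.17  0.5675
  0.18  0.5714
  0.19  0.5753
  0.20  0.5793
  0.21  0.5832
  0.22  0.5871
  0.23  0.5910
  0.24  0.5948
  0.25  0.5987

0.5675

σ√T = 0.25·√0.5 = 0.1768
d₁ = [ln(266/274) + (0.037 − 0.006 + 0.25²/2)·0.5] / 0.1768 = [-0.0296 + 0.0311] / 0.1768 = 0.0084 ≈ 0.01
d₂ = d₁ − σ√T = 0.0084 − 0.1768 = -0.1683 ≈ -0.17
Risk-neutral Pr[S_T < K] = N(−d₂) = N(0.17) = 0.5675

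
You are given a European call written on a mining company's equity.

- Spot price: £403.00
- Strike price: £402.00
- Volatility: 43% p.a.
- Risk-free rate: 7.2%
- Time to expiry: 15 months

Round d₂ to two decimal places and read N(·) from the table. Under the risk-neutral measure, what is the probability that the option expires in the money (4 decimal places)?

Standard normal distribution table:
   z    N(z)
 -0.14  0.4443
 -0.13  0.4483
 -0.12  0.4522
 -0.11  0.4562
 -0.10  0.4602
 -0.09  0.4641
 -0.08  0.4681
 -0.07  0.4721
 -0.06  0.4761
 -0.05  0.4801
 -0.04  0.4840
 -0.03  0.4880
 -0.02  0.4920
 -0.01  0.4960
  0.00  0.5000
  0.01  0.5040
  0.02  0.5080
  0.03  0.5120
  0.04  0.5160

σ√T = 0.43 × 1.1180 = 0.4808
d₁ = [ln(403/402) + (0.072 + 0.43²/2)·1.25] / 0.4808 = [0.0025 + 0.2056] / 0.4808 = 0.4328 which rounds to 0.43
d₂ = d₁ − σ√T = 0.4328 − 0.4808 = -0.0480 which rounds to -0.05
Pr(exercise) under Q = N(d₂) = 0.4801

0.4801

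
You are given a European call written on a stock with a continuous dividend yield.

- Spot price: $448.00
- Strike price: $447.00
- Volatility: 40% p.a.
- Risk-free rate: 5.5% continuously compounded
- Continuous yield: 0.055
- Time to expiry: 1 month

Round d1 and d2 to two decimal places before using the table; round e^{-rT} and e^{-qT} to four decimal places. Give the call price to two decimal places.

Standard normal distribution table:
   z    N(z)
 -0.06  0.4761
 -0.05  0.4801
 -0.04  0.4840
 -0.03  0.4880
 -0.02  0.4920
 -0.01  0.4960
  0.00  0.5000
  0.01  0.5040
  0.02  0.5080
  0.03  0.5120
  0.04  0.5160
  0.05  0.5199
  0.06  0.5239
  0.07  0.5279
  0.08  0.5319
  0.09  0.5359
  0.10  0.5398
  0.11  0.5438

$21.84

σ√T = 0.4 × 0.2887 = 0.1155
d₁ = [ln(448/447) + (0.055 − 0.055 + 0.4²/2)·0.08333] / 0.1155 = [0.0022 + 0.0067] / 0.1155 = 0.0771 ≈ 0.08
d₂ = d₁ − σ√T = 0.0771 − 0.1155 = -0.0384 ≈ -0.04
exp(−qT) = exp(−0.055·0.08333) = 0.9954;  exp(−rT) = exp(−0.055·0.08333) = 0.9954
N(d₁) = N(0.08) = 0.5319;  N(d₂) = N(-0.04) = 0.4840
C = 448·0.9954·0.5319 − 447·0.9954·0.4840 = 237.1951 − 215.3528 = 21.8423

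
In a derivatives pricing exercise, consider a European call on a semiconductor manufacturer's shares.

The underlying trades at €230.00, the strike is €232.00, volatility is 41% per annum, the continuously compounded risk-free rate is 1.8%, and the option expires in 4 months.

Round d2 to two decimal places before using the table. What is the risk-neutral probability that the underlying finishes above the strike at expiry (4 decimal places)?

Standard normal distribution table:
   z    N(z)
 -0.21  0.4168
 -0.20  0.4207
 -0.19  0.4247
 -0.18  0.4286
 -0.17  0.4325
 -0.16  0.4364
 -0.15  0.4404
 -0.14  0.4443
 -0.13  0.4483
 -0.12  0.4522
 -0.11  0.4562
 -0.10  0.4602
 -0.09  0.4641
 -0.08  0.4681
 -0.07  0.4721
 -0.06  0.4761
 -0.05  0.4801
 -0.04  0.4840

0.4483

T = 0.3333;  σ√T = 0.2367
d₁ = [ln(230/232) + (0.018 + 0.41²/2)·0.3333] / 0.2367 = [-0.0087 + 0.0340] / 0.2367 = 0.1071 ⇒ 0.11
d₂ = d₁ − σ√T = 0.1071 − 0.2367 = -0.1296 ⇒ -0.13
Risk-neutral Pr[S_T > K] = N(d₂) = N(-0.13) = 0.4483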